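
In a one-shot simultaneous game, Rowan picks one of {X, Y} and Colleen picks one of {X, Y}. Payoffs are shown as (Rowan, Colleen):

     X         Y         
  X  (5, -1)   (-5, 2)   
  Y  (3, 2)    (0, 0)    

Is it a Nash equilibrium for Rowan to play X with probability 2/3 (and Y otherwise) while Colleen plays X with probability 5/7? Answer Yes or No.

Given Rowan's mix p = 2/3, Colleen's payoff from X is 0 but from Y is 4/3. Colleen strictly prefers Y, so Colleen would not mix.
So the proposed profile is not a Nash equilibrium.

No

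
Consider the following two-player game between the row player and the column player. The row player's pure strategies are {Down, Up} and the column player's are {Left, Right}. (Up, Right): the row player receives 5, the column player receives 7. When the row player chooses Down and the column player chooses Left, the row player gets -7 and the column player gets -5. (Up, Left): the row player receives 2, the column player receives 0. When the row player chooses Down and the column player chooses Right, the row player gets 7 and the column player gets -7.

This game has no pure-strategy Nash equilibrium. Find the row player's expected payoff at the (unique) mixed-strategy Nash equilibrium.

49/11

Set the row player's expected payoff from Down equal to that from Up:
  the row player's payoff from Down: q·(-7) + (1−q)·7 = -14q + 7
  the row player's payoff from Up: q·2 + (1−q)·5 = -3q + 5
  -14q + 7 = -3q + 5  ⇒  -11q = -2  ⇒  q = 2/11.
At equilibrium the row player is indifferent across rows, so the row player's payoff equals the payoff from Down: (2/11)·(-7) + (9/11)·7 = 49/11.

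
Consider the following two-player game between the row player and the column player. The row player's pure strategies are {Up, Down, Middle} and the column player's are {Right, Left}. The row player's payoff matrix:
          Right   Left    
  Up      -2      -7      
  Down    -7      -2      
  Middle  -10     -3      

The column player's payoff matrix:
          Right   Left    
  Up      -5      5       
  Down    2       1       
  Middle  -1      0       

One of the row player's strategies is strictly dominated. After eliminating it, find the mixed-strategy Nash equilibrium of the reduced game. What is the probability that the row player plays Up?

The row player's strategy Middle is strictly dominated by Down: -7 > -10 and -2 > -3. Eliminate Middle.
The row player's mix must leave the column player indifferent between Right and Left.
  the column player's expected payoff from Right: p·(-5) + (1−p)·2 = -7p + 2
  the column player's expected payoff from Left: p·5 + (1−p)·1 = 4p + 1
  -7p + 2 = 4p + 1  ⇒  -11p = -1  ⇒  p = 1/11.

p = 1/11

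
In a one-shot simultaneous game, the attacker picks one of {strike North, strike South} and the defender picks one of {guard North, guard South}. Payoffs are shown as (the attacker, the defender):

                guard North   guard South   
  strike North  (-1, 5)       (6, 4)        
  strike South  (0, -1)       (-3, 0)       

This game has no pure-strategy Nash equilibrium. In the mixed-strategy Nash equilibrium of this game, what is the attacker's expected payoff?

-3/10

The defender's mix must leave the attacker indifferent between strike North and strike South.
  the attacker's payoff from strike North: q·(-1) + (1−q)·6 = -7q + 6
  the attacker's payoff from strike South: q·0 + (1−q)·(-3) = 3q - 3
  -7q + 6 = 3q - 3  ⇒  -10q = -9  ⇒  q = 9/10.
At equilibrium the attacker is indifferent across rows, so the attacker's payoff equals the payoff from strike North: (9/10)·(-1) + (1/10)·6 = -3/10.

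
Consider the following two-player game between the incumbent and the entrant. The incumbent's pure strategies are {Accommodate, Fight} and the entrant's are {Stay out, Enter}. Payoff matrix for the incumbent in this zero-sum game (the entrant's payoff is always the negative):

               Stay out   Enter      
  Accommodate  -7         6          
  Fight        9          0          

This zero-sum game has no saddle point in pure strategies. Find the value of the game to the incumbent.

In a mixed equilibrium the incumbent is indifferent between Accommodate and Fight; this condition fixes q.
  the incumbent's expected payoff from Accommodate: q·(-7) + (1−q)·6 = -13q + 6
  the incumbent's expected payoff from Fight: q·9 + (1−q)·0 = 9q
  -13q + 6 = 9q  ⇒  -22q = -6  ⇒  q = 3/11.
The value is the incumbent's expected payoff against this mix (using Accommodate): (3/11)·(-7) + (8/11)·6 = 27/11.

v = 27/11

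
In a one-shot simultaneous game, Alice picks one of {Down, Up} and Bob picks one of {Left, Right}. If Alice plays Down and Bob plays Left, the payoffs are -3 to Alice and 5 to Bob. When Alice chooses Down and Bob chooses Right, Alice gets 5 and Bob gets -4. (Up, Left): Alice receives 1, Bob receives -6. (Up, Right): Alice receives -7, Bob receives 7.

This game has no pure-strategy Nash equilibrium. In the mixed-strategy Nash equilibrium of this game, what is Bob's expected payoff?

In a mixed equilibrium Bob is indifferent between Left and Right; this condition fixes p.
  Bob's payoff from Left: p·5 + (1−p)·(-6) = 11p - 6
  Bob's payoff from Right: p·(-4) + (1−p)·7 = -11p + 7
  11p - 6 = -11p + 7  ⇒  22p = 13  ⇒  p = 13/22.
At equilibrium Bob is indifferent across columns, so Bob's payoff equals the payoff from Left: (13/22)·5 + (9/22)·(-6) = 1/2.

1/2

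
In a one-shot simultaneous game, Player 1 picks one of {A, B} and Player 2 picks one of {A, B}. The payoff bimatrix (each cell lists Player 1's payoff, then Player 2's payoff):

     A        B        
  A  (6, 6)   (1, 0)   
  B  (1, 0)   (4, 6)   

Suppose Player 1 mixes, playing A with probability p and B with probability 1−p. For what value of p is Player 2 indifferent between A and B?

Set Player 2's expected payoff from A equal to that from B:
  Player 2's expected payoff from A: p·6 + (1−p)·0 = 6p
  Player 2's expected payoff from B: p·0 + (1−p)·6 = -6p + 6
  6p = -6p + 6  ⇒  12p = 6  ⇒  p = 1/2.

p = 1/2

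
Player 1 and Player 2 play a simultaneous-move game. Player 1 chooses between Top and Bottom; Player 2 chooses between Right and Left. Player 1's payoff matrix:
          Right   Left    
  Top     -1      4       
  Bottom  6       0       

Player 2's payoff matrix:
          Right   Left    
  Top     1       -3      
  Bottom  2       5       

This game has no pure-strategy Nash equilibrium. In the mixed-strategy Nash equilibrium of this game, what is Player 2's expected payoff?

In a mixed equilibrium Player 2 is indifferent between Right and Left; this condition fixes p.
  Player 2's payoff from Right: p·1 + (1−p)·2 = -p + 2
  Player 2's payoff from Left: p·(-3) + (1−p)·5 = -8p + 5
  -p + 2 = -8p + 5  ⇒  7p = 3  ⇒  p = 3/7.
At equilibrium Player 2 is indifferent across columns, so Player 2's payoff equals the payoff from Right: (3/7)·1 + (4/7)·2 = 11/7.

11/7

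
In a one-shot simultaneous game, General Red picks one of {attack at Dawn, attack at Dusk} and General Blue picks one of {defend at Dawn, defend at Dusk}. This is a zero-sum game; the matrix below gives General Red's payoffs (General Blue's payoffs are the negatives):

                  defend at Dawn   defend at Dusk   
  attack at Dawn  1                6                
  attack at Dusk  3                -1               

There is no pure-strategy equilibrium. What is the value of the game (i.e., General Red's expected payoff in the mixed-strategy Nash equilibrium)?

General Blue's mix must leave General Red indifferent between attack at Dawn and attack at Dusk.
  General Red's payoff to attack at Dawn: q·1 + (1−q)·6 = -5q + 6
  General Red's payoff to attack at Dusk: q·3 + (1−q)·(-1) = 4q - 1
  -5q + 6 = 4q - 1  ⇒  -9q = -7  ⇒  q = 7/9.
The value is General Red's expected payoff against this mix (using attack at Dawn): (7/9)·1 + (2/9)·6 = 19/9.

v = 19/9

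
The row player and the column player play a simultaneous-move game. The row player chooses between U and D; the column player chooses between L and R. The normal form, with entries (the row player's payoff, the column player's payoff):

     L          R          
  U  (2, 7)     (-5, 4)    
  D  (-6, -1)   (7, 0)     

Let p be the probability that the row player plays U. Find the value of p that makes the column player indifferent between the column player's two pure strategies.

In a mixed equilibrium the column player is indifferent between L and R; this condition fixes p.
  the column player's payoff from L: p·7 + (1−p)·(-1) = 8p - 1
  the column player's payoff from R: p·4 + (1−p)·0 = 4p
  8p - 1 = 4p  ⇒  4p = 1  ⇒  p = 1/4.

p = 1/4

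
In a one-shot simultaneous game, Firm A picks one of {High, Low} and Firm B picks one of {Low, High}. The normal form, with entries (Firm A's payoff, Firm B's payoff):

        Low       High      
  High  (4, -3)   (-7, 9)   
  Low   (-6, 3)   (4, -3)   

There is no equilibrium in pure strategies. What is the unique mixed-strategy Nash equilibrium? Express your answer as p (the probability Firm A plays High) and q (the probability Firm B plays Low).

p = 1/3, q = 11/21

Firm B's indifference between Low and High determines Firm A's mixing probability p:
  Firm B's payoff to Low: p·(-3) + (1−p)·3 = -6p + 3
  Firm B's payoff to High: p·9 + (1−p)·(-3) = 12p - 3
  -6p + 3 = 12p - 3  ⇒  -18p = -6  ⇒  p = 1/3.
Firm A's indifference between High and Low determines Firm B's mixing probability q:
  Firm A's payoff from High: q·4 + (1−q)·(-7) = 11q - 7
  Firm A's payoff from Low: q·(-6) + (1−q)·4 = -10q + 4
  11q - 7 = -10q + 4  ⇒  21q = 11  ⇒  q = 11/21.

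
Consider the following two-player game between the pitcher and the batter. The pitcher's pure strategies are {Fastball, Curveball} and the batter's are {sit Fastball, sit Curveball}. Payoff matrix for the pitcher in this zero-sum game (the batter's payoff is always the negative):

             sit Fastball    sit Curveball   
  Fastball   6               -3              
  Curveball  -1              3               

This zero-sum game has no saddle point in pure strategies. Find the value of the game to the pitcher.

v = 15/13

Set the pitcher's expected payoff from Fastball equal to that from Curveball:
  the pitcher's payoff from Fastball: q·6 + (1−q)·(-3) = 9q - 3
  the pitcher's payoff from Curveball: q·(-1) + (1−q)·3 = -4q + 3
  9q - 3 = -4q + 3  ⇒  13q = 6  ⇒  q = 6/13.
The value is the pitcher's expected payoff against this mix (using Fastball): (6/13)·6 + (7/13)·(-3) = 15/13.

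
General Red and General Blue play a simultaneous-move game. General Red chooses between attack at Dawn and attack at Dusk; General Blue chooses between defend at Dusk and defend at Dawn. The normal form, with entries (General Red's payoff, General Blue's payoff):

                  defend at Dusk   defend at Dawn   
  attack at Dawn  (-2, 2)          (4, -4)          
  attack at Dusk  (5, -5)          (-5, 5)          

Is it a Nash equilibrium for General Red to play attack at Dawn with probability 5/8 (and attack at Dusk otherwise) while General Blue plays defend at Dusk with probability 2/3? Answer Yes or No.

No

Given General Blue's mix q = 2/3, General Red's payoff from attack at Dawn is 0 but from attack at Dusk is 5/3. General Red strictly prefers attack at Dusk, so General Red would not mix.
So the proposed profile is not a Nash equilibrium.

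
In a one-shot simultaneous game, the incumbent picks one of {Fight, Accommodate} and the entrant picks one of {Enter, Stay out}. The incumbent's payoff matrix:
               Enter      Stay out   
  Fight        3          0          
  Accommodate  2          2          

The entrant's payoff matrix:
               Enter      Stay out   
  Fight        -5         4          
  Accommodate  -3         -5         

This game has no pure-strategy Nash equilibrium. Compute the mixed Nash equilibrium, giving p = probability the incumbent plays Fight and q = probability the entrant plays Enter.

Set the entrant's expected payoff from Enter equal to that from Stay out:
  the entrant's payoff to Enter: p·(-5) + (1−p)·(-3) = -2p - 3
  the entrant's payoff to Stay out: p·4 + (1−p)·(-5) = 9p - 5
  -2p - 3 = 9p - 5  ⇒  -11p = -2  ⇒  p = 2/11.
In a mixed equilibrium the incumbent is indifferent between Fight and Accommodate; this condition fixes q.
  the incumbent's expected payoff from Fight: q·3 + (1−q)·0 = 3q
  the incumbent's expected payoff from Accommodate: q·2 + (1−q)·2 = 2
  3q = 2  ⇒  3q = 2  ⇒  q = 2/3.

p = 2/11, q = 2/3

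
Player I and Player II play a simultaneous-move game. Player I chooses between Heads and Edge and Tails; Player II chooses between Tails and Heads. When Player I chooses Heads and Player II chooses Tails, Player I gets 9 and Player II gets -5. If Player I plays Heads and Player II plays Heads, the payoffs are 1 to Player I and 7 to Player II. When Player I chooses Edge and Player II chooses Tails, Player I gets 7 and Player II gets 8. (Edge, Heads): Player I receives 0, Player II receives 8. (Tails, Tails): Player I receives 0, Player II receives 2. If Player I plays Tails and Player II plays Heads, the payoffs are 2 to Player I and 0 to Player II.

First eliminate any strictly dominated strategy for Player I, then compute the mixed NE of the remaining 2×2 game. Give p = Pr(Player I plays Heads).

Player I's strategy Edge is strictly dominated by Heads: 9 > 7 and 1 > 0. Eliminate Edge.
For Player II to be willing to mix, Player II must be indifferent between Tails and Heads, which pins down Player I's mix.
  Player II's payoff to Tails: p·(-5) + (1−p)·2 = -7p + 2
  Player II's payoff to Heads: p·7 + (1−p)·0 = 7p
  -7p + 2 = 7p  ⇒  -14p = -2  ⇒  p = 1/7.

p = 1/7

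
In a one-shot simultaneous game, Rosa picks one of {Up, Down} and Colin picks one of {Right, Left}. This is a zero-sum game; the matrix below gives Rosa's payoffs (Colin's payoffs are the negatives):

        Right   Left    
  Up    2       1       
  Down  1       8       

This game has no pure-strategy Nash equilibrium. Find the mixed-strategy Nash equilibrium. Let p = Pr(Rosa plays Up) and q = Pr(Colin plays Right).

Rosa's mix must leave Colin indifferent between Right and Left.
  Colin's payoff from Right: p·(-2) + (1−p)·(-1) = -p - 1
  Colin's payoff from Left: p·(-1) + (1−p)·(-8) = 7p - 8
  -p - 1 = 7p - 8  ⇒  -8p = -7  ⇒  p = 7/8.
In a mixed equilibrium Rosa is indifferent between Up and Down; this condition fixes q.
  Rosa's expected payoff from Up: q·2 + (1−q)·1 = q + 1
  Rosa's expected payoff from Down: q·1 + (1−q)·8 = -7q + 8
  q + 1 = -7q + 8  ⇒  8q = 7  ⇒  q = 7/8.

p = 7/8, q = 7/8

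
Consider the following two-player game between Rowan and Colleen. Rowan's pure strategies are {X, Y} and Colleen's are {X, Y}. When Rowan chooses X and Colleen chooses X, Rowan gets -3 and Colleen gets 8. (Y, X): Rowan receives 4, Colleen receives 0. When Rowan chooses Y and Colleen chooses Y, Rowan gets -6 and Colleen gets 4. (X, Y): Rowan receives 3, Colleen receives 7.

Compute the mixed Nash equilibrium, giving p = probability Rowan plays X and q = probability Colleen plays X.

p = 4/5, q = 9/16

Colleen's indifference between X and Y determines Rowan's mixing probability p:
  Colleen's payoff from X: p·8 + (1−p)·0 = 8p
  Colleen's payoff from Y: p·7 + (1−p)·4 = 3p + 4
  8p = 3p + 4  ⇒  5p = 4  ⇒  p = 4/5.
In a mixed equilibrium Rowan is indifferent between X and Y; this condition fixes q.
  Rowan's expected payoff from X: q·(-3) + (1−q)·3 = -6q + 3
  Rowan's expected payoff from Y: q·4 + (1−q)·(-6) = 10q - 6
  -6q + 3 = 10q - 6  ⇒  -16q = -9  ⇒  q = 9/16.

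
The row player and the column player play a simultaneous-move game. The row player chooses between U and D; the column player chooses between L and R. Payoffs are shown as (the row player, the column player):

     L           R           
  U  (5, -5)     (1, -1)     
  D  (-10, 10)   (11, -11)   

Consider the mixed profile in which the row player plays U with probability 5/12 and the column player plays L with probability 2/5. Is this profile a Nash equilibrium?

Given the row player's mix p = 5/12, the column player's payoff from L is 15/4 but from R is -41/6. The column player strictly prefers L, so the column player would not mix.
So the proposed profile is not a Nash equilibrium.

No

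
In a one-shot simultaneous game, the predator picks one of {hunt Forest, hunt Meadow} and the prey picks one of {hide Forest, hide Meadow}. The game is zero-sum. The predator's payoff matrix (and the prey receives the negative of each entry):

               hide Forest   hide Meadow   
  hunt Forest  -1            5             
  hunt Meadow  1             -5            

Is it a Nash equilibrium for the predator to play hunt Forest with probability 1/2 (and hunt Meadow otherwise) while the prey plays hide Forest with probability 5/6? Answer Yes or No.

Check the prey's indifference given the predator's mix p = 1/2:
  payoff from hide Forest = 0; payoff from hide Meadow = 0 — equal.
Check the predator's indifference given the prey's mix q = 5/6:
  payoff from hunt Forest = 0; payoff from hunt Meadow = 0 — equal.
Both players are indifferent, so neither can profitably deviate.

Yes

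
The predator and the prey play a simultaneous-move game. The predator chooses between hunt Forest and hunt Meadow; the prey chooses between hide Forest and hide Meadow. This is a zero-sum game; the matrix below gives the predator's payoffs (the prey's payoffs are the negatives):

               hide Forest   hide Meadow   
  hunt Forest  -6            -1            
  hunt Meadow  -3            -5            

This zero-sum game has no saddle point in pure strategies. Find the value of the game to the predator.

The prey's mix must leave the predator indifferent between hunt Forest and hunt Meadow.
  the predator's payoff to hunt Forest: q·(-6) + (1−q)·(-1) = -5q - 1
  the predator's payoff to hunt Meadow: q·(-3) + (1−q)·(-5) = 2q - 5
  -5q - 1 = 2q - 5  ⇒  -7q = -4  ⇒  q = 4/7.
The value is the predator's expected payoff against this mix (using hunt Forest): (4/7)·(-6) + (3/7)·(-1) = -27/7.

v = -27/7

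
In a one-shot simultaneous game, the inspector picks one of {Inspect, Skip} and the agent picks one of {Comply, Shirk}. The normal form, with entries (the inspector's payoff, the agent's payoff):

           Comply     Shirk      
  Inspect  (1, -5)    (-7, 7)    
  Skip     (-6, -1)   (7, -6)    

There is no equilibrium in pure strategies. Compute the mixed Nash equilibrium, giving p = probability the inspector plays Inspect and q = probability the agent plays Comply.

p = 5/17, q = 2/3

The agent's indifference between Comply and Shirk determines the inspector's mixing probability p:
  the agent's expected payoff from Comply: p·(-5) + (1−p)·(-1) = -4p - 1
  the agent's expected payoff from Shirk: p·7 + (1−p)·(-6) = 13p - 6
  -4p - 1 = 13p - 6  ⇒  -17p = -5  ⇒  p = 5/17.
The inspector's indifference between Inspect and Skip determines the agent's mixing probability q:
  the inspector's expected payoff from Inspect: q·1 + (1−q)·(-7) = 8q - 7
  the inspector's expected payoff from Skip: q·(-6) + (1−q)·7 = -13q + 7
  8q - 7 = -13q + 7  ⇒  21q = 14  ⇒  q = 2/3.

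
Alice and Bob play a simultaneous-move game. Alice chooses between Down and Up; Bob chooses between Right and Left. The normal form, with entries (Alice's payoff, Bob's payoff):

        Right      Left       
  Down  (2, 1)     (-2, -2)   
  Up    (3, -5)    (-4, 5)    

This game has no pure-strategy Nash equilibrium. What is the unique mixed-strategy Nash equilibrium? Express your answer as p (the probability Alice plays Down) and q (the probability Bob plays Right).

p = 10/13, q = 2/3

In a mixed equilibrium Bob is indifferent between Right and Left; this condition fixes p.
  Bob's payoff to Right: p·1 + (1−p)·(-5) = 6p - 5
  Bob's payoff to Left: p·(-2) + (1−p)·5 = -7p + 5
  6p - 5 = -7p + 5  ⇒  13p = 10  ⇒  p = 10/13.
For Alice to be willing to mix, Alice must be indifferent between Down and Up, which pins down Bob's mix.
  Alice's payoff to Down: q·2 + (1−q)·(-2) = 4q - 2
  Alice's payoff to Up: q·3 + (1−q)·(-4) = 7q - 4
  4q - 2 = 7q - 4  ⇒  -3q = -2  ⇒  q = 2/3.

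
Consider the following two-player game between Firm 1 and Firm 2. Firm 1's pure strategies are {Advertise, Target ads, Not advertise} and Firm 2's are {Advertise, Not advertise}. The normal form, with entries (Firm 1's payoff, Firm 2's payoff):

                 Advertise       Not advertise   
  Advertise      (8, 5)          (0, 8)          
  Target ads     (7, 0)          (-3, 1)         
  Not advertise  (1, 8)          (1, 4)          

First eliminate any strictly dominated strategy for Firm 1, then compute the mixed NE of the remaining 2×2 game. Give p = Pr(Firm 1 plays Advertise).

Firm 1's strategy Target ads is strictly dominated by Advertise: 8 > 7 and 0 > -3. Eliminate Target ads.
Firm 1's mix must leave Firm 2 indifferent between Advertise and Not advertise.
  Firm 2's expected payoff from Advertise: p·5 + (1−p)·8 = -3p + 8
  Firm 2's expected payoff from Not advertise: p·8 + (1−p)·4 = 4p + 4
  -3p + 8 = 4p + 4  ⇒  -7p = -4  ⇒  p = 4/7.

p = 4/7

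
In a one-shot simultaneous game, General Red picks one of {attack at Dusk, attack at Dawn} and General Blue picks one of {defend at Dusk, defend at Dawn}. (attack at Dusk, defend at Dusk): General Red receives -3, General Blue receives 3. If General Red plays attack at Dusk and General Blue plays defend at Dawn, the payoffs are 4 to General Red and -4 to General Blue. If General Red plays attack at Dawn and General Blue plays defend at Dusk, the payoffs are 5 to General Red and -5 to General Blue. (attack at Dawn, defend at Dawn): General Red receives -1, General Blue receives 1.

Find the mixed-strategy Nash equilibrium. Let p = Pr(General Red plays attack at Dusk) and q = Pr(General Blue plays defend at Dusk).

General Blue's indifference between defend at Dusk and defend at Dawn determines General Red's mixing probability p:
  General Blue's payoff from defend at Dusk: p·3 + (1−p)·(-5) = 8p - 5
  General Blue's payoff from defend at Dawn: p·(-4) + (1−p)·1 = -5p + 1
  8p - 5 = -5p + 1  ⇒  13p = 6  ⇒  p = 6/13.
General Red's indifference between attack at Dusk and attack at Dawn determines General Blue's mixing probability q:
  General Red's payoff to attack at Dusk: q·(-3) + (1−q)·4 = -7q + 4
  General Red's payoff to attack at Dawn: q·5 + (1−q)·(-1) = 6q - 1
  -7q + 4 = 6q - 1  ⇒  -13q = -5  ⇒  q = 5/13.

p = 6/13, q = 5/13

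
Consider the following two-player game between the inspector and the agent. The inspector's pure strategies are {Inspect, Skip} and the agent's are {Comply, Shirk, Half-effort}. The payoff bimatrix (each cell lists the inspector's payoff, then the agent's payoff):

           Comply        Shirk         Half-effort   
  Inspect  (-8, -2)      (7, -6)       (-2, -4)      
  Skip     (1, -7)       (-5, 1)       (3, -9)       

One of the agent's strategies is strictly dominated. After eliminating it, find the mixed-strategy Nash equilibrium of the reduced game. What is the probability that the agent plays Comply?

The agent's strategy Half-effort is strictly dominated by Comply: -2 > -4 and -7 > -9. Eliminate Half-effort.
Set the inspector's expected payoff from Inspect equal to that from Skip:
  the inspector's payoff from Inspect: q·(-8) + (1−q)·7 = -15q + 7
  the inspector's payoff from Skip: q·1 + (1−q)·(-5) = 6q - 5
  -15q + 7 = 6q - 5  ⇒  -21q = -12  ⇒  q = 4/7.

q = 4/7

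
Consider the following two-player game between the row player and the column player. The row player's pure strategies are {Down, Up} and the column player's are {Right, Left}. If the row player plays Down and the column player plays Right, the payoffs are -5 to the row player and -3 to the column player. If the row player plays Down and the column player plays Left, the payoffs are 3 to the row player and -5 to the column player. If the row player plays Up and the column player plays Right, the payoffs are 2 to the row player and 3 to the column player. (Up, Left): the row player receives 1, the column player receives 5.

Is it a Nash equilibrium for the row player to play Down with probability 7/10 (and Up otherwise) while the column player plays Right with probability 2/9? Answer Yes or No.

Given the row player's mix p = 7/10, the column player's payoff from Right is -6/5 but from Left is -2. The column player strictly prefers Right, so the column player would not mix.
So the proposed profile is not a Nash equilibrium.

No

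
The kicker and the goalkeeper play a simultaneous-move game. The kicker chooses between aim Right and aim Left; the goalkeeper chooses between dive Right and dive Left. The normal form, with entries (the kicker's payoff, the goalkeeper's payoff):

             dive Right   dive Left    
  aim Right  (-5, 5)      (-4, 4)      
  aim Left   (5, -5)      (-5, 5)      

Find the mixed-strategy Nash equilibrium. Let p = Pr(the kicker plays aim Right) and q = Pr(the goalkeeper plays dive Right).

p = 10/11, q = 1/11

The kicker's mix must leave the goalkeeper indifferent between dive Right and dive Left.
  the goalkeeper's payoff to dive Right: p·5 + (1−p)·(-5) = 10p - 5
  the goalkeeper's payoff to dive Left: p·4 + (1−p)·5 = -p + 5
  10p - 5 = -p + 5  ⇒  11p = 10  ⇒  p = 10/11.
The goalkeeper's mix must leave the kicker indifferent between aim Right and aim Left.
  the kicker's payoff from aim Right: q·(-5) + (1−q)·(-4) = -q - 4
  the kicker's payoff from aim Left: q·5 + (1−q)·(-5) = 10q - 5
  -q - 4 = 10q - 5  ⇒  -11q = -1  ⇒  q = 1/11.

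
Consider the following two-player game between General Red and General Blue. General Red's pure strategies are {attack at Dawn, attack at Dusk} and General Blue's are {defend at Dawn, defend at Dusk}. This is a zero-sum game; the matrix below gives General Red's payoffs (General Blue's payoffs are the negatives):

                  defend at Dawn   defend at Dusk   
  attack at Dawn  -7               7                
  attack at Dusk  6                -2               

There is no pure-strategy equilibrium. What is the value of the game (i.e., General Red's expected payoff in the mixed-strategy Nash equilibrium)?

v = 14/11

Set General Red's expected payoff from attack at Dawn equal to that from attack at Dusk:
  General Red's expected payoff from attack at Dawn: q·(-7) + (1−q)·7 = -14q + 7
  General Red's expected payoff from attack at Dusk: q·6 + (1−q)·(-2) = 8q - 2
  -14q + 7 = 8q - 2  ⇒  -22q = -9  ⇒  q = 9/22.
The value is General Red's expected payoff against this mix (using attack at Dawn): (9/22)·(-7) + (13/22)·7 = 14/11.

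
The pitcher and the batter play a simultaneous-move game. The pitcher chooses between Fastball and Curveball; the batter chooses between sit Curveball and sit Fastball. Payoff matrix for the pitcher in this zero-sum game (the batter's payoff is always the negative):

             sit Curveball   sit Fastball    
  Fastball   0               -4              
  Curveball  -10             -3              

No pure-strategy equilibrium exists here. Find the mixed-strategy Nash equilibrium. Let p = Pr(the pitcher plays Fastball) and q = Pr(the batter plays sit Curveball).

For the batter to be willing to mix, the batter must be indifferent between sit Curveball and sit Fastball, which pins down the pitcher's mix.
  the batter's payoff from sit Curveball: p·0 + (1−p)·10 = -10p + 10
  the batter's payoff from sit Fastball: p·4 + (1−p)·3 = p + 3
  -10p + 10 = p + 3  ⇒  -11p = -7  ⇒  p = 7/11.
In a mixed equilibrium the pitcher is indifferent between Fastball and Curveball; this condition fixes q.
  the pitcher's payoff from Fastball: q·0 + (1−q)·(-4) = 4q - 4
  the pitcher's payoff from Curveball: q·(-10) + (1−q)·(-3) = -7q - 3
  4q - 4 = -7q - 3  ⇒  11q = 1  ⇒  q = 1/11.

p = 7/11, q = 1/11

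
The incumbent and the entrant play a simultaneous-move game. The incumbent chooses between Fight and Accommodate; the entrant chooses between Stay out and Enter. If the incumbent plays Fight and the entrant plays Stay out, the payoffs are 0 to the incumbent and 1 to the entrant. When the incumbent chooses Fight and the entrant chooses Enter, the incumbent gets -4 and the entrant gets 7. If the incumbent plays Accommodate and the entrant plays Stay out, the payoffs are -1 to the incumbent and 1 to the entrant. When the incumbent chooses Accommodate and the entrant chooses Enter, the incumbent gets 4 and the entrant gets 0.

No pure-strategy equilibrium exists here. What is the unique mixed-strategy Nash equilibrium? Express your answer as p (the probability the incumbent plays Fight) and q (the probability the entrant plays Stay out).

For the entrant to be willing to mix, the entrant must be indifferent between Stay out and Enter, which pins down the incumbent's mix.
  the entrant's payoff from Stay out: p·1 + (1−p)·1 = 1
  the entrant's payoff from Enter: p·7 + (1−p)·0 = 7p
  1 = 7p  ⇒  -7p = -1  ⇒  p = 1/7.
The entrant's mix must leave the incumbent indifferent between Fight and Accommodate.
  the incumbent's payoff from Fight: q·0 + (1−q)·(-4) = 4q - 4
  the incumbent's payoff from Accommodate: q·(-1) + (1−q)·4 = -5q + 4
  4q - 4 = -5q + 4  ⇒  9q = 8  ⇒  q = 8/9.

p = 1/7, q = 8/9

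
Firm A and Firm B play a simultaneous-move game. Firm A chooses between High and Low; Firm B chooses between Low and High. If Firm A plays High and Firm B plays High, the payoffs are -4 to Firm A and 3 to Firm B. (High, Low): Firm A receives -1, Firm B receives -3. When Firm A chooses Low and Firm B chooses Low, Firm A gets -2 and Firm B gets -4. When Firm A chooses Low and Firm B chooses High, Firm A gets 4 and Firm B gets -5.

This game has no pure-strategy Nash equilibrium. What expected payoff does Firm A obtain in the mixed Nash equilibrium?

-4/3

Firm A's indifference between High and Low determines Firm B's mixing probability q:
  Firm A's payoff to High: q·(-1) + (1−q)·(-4) = 3q - 4
  Firm A's payoff to Low: q·(-2) + (1−q)·4 = -6q + 4
  3q - 4 = -6q + 4  ⇒  9q = 8  ⇒  q = 8/9.
At equilibrium Firm A is indifferent across rows, so Firm A's payoff equals the payoff from High: (8/9)·(-1) + (1/9)·(-4) = -4/3.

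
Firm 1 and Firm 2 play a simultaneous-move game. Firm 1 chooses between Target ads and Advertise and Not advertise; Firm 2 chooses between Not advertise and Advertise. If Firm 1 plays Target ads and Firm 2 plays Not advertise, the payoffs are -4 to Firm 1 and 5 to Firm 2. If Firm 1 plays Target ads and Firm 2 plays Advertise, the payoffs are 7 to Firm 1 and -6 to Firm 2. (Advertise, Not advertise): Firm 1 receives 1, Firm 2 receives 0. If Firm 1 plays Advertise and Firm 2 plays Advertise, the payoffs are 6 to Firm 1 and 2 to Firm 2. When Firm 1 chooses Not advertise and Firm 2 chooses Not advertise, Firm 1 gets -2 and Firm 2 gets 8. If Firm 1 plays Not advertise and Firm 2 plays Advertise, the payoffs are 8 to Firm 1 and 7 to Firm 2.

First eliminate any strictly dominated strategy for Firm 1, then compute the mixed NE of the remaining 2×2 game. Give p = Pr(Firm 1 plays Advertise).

p = 1/3

Firm 1's strategy Target ads is strictly dominated by Not advertise: -2 > -4 and 8 > 7. Eliminate Target ads.
Firm 1's mix must leave Firm 2 indifferent between Not advertise and Advertise.
  Firm 2's payoff from Not advertise: p·0 + (1−p)·8 = -8p + 8
  Firm 2's payoff from Advertise: p·2 + (1−p)·7 = -5p + 7
  -8p + 8 = -5p + 7  ⇒  -3p = -1  ⇒  p = 1/3.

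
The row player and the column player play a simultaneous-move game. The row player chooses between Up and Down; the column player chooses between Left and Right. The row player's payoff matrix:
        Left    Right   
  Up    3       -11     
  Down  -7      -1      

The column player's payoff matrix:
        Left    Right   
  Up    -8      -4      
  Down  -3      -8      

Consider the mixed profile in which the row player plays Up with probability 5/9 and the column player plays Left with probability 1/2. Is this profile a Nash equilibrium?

Yes

Check the column player's indifference given the row player's mix p = 5/9:
  payoff from Left = -52/9; payoff from Right = -52/9 — equal.
Check the row player's indifference given the column player's mix q = 1/2:
  payoff from Up = -4; payoff from Down = -4 — equal.
Both players are indifferent, so neither can profitably deviate.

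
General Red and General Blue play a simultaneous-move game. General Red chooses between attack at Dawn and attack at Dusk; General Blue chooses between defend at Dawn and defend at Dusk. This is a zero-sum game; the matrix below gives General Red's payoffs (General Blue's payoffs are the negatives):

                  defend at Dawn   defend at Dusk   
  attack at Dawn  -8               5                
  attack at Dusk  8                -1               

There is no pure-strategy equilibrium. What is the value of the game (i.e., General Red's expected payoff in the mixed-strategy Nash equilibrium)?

v = 16/11

For General Red to be willing to mix, General Red must be indifferent between attack at Dawn and attack at Dusk, which pins down General Blue's mix.
  General Red's payoff to attack at Dawn: q·(-8) + (1−q)·5 = -13q + 5
  General Red's payoff to attack at Dusk: q·8 + (1−q)·(-1) = 9q - 1
  -13q + 5 = 9q - 1  ⇒  -22q = -6  ⇒  q = 3/11.
The value is General Red's expected payoff against this mix (using attack at Dawn): (3/11)·(-8) + (8/11)·5 = 16/11.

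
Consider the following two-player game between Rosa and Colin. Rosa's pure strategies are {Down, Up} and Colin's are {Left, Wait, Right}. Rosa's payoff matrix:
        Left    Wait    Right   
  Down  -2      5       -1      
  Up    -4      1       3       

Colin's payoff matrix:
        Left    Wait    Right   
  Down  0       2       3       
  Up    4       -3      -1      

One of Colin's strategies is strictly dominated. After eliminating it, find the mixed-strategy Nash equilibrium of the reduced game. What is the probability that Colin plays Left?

Colin's strategy Wait is strictly dominated by Right: 3 > 2 and -1 > -3. Eliminate Wait.
In a mixed equilibrium Rosa is indifferent between Down and Up; this condition fixes q.
  Rosa's payoff from Down: q·(-2) + (1−q)·(-1) = -q - 1
  Rosa's payoff from Up: q·(-4) + (1−q)·3 = -7q + 3
  -q - 1 = -7q + 3  ⇒  6q = 4  ⇒  q = 2/3.

q = 2/3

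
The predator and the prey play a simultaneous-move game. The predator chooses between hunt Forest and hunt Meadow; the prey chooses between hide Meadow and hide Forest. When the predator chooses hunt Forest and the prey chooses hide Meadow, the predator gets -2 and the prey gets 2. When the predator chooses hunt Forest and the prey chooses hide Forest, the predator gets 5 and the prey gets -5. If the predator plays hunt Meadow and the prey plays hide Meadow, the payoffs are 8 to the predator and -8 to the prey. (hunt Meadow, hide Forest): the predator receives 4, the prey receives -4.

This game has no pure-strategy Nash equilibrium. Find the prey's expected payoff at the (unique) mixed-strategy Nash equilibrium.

-48/11

For the prey to be willing to mix, the prey must be indifferent between hide Meadow and hide Forest, which pins down the predator's mix.
  the prey's payoff from hide Meadow: p·2 + (1−p)·(-8) = 10p - 8
  the prey's payoff from hide Forest: p·(-5) + (1−p)·(-4) = -p - 4
  10p - 8 = -p - 4  ⇒  11p = 4  ⇒  p = 4/11.
At equilibrium the prey is indifferent across columns, so the prey's payoff equals the payoff from hide Meadow: (4/11)·2 + (7/11)·(-8) = -48/11.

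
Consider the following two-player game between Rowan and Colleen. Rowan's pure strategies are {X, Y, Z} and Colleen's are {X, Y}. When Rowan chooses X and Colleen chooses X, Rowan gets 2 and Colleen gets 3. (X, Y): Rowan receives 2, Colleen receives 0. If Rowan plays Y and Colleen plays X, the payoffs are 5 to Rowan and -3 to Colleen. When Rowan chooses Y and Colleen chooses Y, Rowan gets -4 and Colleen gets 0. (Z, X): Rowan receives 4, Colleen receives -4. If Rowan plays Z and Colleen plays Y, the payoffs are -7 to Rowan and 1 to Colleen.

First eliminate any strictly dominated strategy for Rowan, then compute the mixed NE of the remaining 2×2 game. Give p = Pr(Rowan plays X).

p = 1/2

Rowan's strategy Z is strictly dominated by Y: 5 > 4 and -4 > -7. Eliminate Z.
Set Colleen's expected payoff from X equal to that from Y:
  Colleen's payoff to X: p·3 + (1−p)·(-3) = 6p - 3
  Colleen's payoff to Y: p·0 + (1−p)·0 = 0
  6p - 3 = 0  ⇒  6p = 3  ⇒  p = 1/2.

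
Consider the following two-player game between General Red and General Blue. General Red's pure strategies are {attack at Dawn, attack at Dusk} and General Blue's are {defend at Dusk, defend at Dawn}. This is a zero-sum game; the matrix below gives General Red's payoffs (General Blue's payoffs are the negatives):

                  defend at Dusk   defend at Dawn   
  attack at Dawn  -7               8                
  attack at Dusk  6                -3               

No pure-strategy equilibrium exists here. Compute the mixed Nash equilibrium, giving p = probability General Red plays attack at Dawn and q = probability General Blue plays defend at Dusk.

p = 3/8, q = 11/24

Set General Blue's expected payoff from defend at Dusk equal to that from defend at Dawn:
  General Blue's expected payoff from defend at Dusk: p·7 + (1−p)·(-6) = 13p - 6
  General Blue's expected payoff from defend at Dawn: p·(-8) + (1−p)·3 = -11p + 3
  13p - 6 = -11p + 3  ⇒  24p = 9  ⇒  p = 3/8.
In a mixed equilibrium General Red is indifferent between attack at Dawn and attack at Dusk; this condition fixes q.
  General Red's payoff from attack at Dawn: q·(-7) + (1−q)·8 = -15q + 8
  General Red's payoff from attack at Dusk: q·6 + (1−q)·(-3) = 9q - 3
  -15q + 8 = 9q - 3  ⇒  -24q = -11  ⇒  q = 11/24.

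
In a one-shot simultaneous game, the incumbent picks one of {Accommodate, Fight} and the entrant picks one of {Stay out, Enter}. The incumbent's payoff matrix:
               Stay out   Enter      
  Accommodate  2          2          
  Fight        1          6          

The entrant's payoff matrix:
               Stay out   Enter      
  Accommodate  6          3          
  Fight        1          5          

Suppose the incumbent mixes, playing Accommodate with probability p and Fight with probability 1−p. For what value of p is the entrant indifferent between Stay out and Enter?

The incumbent's mix must leave the entrant indifferent between Stay out and Enter.
  the entrant's payoff from Stay out: p·6 + (1−p)·1 = 5p + 1
  the entrant's payoff from Enter: p·3 + (1−p)·5 = -2p + 5
  5p + 1 = -2p + 5  ⇒  7p = 4  ⇒  p = 4/7.

p = 4/7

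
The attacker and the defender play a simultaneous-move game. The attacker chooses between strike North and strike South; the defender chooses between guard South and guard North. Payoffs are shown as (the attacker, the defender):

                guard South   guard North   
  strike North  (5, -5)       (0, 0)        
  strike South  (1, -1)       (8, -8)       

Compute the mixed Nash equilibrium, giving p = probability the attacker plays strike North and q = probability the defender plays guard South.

Set the defender's expected payoff from guard South equal to that from guard North:
  the defender's expected payoff from guard South: p·(-5) + (1−p)·(-1) = -4p - 1
  the defender's expected payoff from guard North: p·0 + (1−p)·(-8) = 8p - 8
  -4p - 1 = 8p - 8  ⇒  -12p = -7  ⇒  p = 7/12.
For the attacker to be willing to mix, the attacker must be indifferent between strike North and strike South, which pins down the defender's mix.
  the attacker's expected payoff from strike North: q·5 + (1−q)·0 = 5q
  the attacker's expected payoff from strike South: q·1 + (1−q)·8 = -7q + 8
  5q = -7q + 8  ⇒  12q = 8  ⇒  q = 2/3.

p = 7/12, q = 2/3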